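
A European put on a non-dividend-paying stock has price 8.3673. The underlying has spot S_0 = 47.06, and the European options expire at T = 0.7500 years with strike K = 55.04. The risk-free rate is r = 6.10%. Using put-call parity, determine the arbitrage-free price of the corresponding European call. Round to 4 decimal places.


Put-call parity: C - P = S_0 * exp(-qT) - K * exp(-rT).
S_0 * exp(-qT) = 47.0600 * 1.00000000 = 47.06000000
K * exp(-rT) = 55.0400 * 0.95528075 = 52.57865262
C = P + S*exp(-qT) - K*exp(-rT)
C = 8.3673 + 47.06000000 - 52.57865262 = 2.8486

Answer: Call price = 2.8486


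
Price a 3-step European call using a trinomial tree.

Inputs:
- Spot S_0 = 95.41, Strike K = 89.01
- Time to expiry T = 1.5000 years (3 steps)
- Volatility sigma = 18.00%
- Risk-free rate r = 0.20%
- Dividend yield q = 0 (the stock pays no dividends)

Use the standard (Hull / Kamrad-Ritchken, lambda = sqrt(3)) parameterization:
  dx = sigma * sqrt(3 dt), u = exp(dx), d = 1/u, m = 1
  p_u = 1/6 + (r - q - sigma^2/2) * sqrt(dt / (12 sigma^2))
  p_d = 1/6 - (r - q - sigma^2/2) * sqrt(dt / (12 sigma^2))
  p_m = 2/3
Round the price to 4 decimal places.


dt = T/N = 0.500000; dx = sigma*sqrt(3*dt) = 0.220454
u = exp(dx) = 1.246643; d = 1/u = 0.802154
p_u = 0.150564, p_m = 0.666667, p_d = 0.182770
Discount per step: exp(-r*dt) = 0.999000
Stock lattice S(k, j) with j the centered position index:
  k=0: S(0,+0) = 95.4100
  k=1: S(1,-1) = 76.5336; S(1,+0) = 95.4100; S(1,+1) = 118.9422
  k=2: S(2,-2) = 61.3917; S(2,-1) = 76.5336; S(2,+0) = 95.4100; S(2,+1) = 118.9422; S(2,+2) = 148.2784
  k=3: S(3,-3) = 49.2457; S(3,-2) = 61.3917; S(3,-1) = 76.5336; S(3,+0) = 95.4100; S(3,+1) = 118.9422; S(3,+2) = 148.2784; S(3,+3) = 184.8502
Terminal payoffs V(N, j) = max(S_T - K, 0):
  V(3,-3) = 0.000000; V(3,-2) = 0.000000; V(3,-1) = 0.000000; V(3,+0) = 6.400000; V(3,+1) = 29.932177; V(3,+2) = 59.268394; V(3,+3) = 95.840174
Backward induction: V(k, j) = exp(-r*dt) * [p_u * V(k+1, j+1) + p_m * V(k+1, j) + p_d * V(k+1, j-1)]
  V(2,-2) = exp(-r*dt) * [p_u*0.000000 + p_m*0.000000 + p_d*0.000000] = 0.000000
  V(2,-1) = exp(-r*dt) * [p_u*6.400000 + p_m*0.000000 + p_d*0.000000] = 0.962644
  V(2,+0) = exp(-r*dt) * [p_u*29.932177 + p_m*6.400000 + p_d*0.000000] = 8.764592
  V(2,+1) = exp(-r*dt) * [p_u*59.268394 + p_m*29.932177 + p_d*6.400000] = 30.018138
  V(2,+2) = exp(-r*dt) * [p_u*95.840174 + p_m*59.268394 + p_d*29.932177] = 59.353613
  V(1,-1) = exp(-r*dt) * [p_u*8.764592 + p_m*0.962644 + p_d*0.000000] = 1.959430
  V(1,+0) = exp(-r*dt) * [p_u*30.018138 + p_m*8.764592 + p_d*0.962644] = 10.528107
  V(1,+1) = exp(-r*dt) * [p_u*59.353613 + p_m*30.018138 + p_d*8.764592] = 30.519949
  V(0,+0) = exp(-r*dt) * [p_u*30.519949 + p_m*10.528107 + p_d*1.959430] = 11.960088

Answer: Price = V(0,0) = 11.9601


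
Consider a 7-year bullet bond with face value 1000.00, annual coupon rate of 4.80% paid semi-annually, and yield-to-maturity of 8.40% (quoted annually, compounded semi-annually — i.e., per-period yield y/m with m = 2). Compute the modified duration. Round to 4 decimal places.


Coupon per period c = face * coupon_rate / m = 24.000000
Periods per year m = 2; per-period yield y/m = 0.042000
Number of cashflows N = 14
Cashflows (t years, CF_t, discount factor 1/(1+y/m)^(m*t), PV):
  t = 0.5000: CF_t = 24.000000, DF = 0.959693, PV = 23.032630
  t = 1.0000: CF_t = 24.000000, DF = 0.921010, PV = 22.104251
  t = 1.5000: CF_t = 24.000000, DF = 0.883887, PV = 21.213293
  t = 2.0000: CF_t = 24.000000, DF = 0.848260, PV = 20.358246
  t = 2.5000: CF_t = 24.000000, DF = 0.814069, PV = 19.537664
  t = 3.0000: CF_t = 24.000000, DF = 0.781257, PV = 18.750158
  t = 3.5000: CF_t = 24.000000, DF = 0.749766, PV = 17.994393
  t = 4.0000: CF_t = 24.000000, DF = 0.719545, PV = 17.269091
  t = 4.5000: CF_t = 24.000000, DF = 0.690543, PV = 16.573024
  t = 5.0000: CF_t = 24.000000, DF = 0.662709, PV = 15.905014
  t = 5.5000: CF_t = 24.000000, DF = 0.635997, PV = 15.263929
  t = 6.0000: CF_t = 24.000000, DF = 0.610362, PV = 14.648684
  t = 6.5000: CF_t = 24.000000, DF = 0.585760, PV = 14.058238
  t = 7.0000: CF_t = 1024.000000, DF = 0.562150, PV = 575.641228
Price P = sum_t PV_t = 812.349844
First compute Macaulay numerator sum_t t * PV_t:
  t * PV_t at t = 0.5000: 11.516315
  t * PV_t at t = 1.0000: 22.104251
  t * PV_t at t = 1.5000: 31.819939
  t * PV_t at t = 2.0000: 40.716493
  t * PV_t at t = 2.5000: 48.844161
  t * PV_t at t = 3.0000: 56.250474
  t * PV_t at t = 3.5000: 62.980377
  t * PV_t at t = 4.0000: 69.076366
  t * PV_t at t = 4.5000: 74.578610
  t * PV_t at t = 5.0000: 79.525069
  t * PV_t at t = 5.5000: 83.951609
  t * PV_t at t = 6.0000: 87.892105
  t * PV_t at t = 6.5000: 91.378548
  t * PV_t at t = 7.0000: 4029.488598
Macaulay duration D = 4790.122913 / 812.349844 = 5.896626
Modified duration = D / (1 + y/m) = 5.896626 / (1 + 0.042000) = 5.658950

Answer: Modified duration = 5.6589


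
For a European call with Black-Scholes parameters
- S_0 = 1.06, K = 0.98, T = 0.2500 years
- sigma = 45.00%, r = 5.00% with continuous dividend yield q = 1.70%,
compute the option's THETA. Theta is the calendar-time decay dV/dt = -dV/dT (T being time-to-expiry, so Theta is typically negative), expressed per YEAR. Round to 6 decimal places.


d1 = 0.4979294020; d2 = 0.2729294020
phi(d1) = 0.3524292529; exp(-qT) = 0.9957590185; exp(-rT) = 0.9875778005
Theta = -S*exp(-qT)*phi(d1)*sigma/(2*sqrt(T)) - r*K*exp(-rT)*N(d2) + q*S*exp(-qT)*N(d1)
N(d1) = 0.6907330985; N(d2) = 0.6075462576; sqrt(T) = 0.5000000000
Term 1 = -1.0600 * 0.9957590185 * 0.3524292529 * 0.4500 / (2 * 0.5000000000) = -0.1673958075
Term 2 = -0.0500 * 0.9800 * 0.9875778005 * 0.6075462576 = -0.0293999606
Term 3 = 0.0170 * 1.0600 * 0.9957590185 * 0.6907330985 = 0.0123942229
Theta = -0.1673958075 + (-0.0293999606) + (0.0123942229) = -0.184402

Answer: Theta = -0.184402


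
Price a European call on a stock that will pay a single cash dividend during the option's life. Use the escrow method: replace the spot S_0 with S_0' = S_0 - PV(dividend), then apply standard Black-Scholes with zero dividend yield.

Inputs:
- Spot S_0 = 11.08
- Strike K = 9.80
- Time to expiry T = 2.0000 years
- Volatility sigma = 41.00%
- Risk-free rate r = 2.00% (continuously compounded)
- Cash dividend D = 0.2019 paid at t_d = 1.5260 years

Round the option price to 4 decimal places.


Answer: Price = 3.1194

Derivation:
PV(D) = D * exp(-r * t_d) = 0.2019 * 0.96994103 = 0.19583109
S_0' = S_0 - PV(D) = 11.0800 - 0.19583109 = 10.88416891
d1 = (ln(S_0'/K) + (r + sigma^2/2)*T) / (sigma*sqrt(T)) = 0.53986215
d2 = d1 - sigma*sqrt(T) = -0.03996541
exp(-rT) = 0.96078944
N(d1) = 0.70535395; N(d2) = 0.48406035
C = S_0' * N(d1) - K * exp(-rT) * N(d2) = 10.88416891 * 0.70535395 - 9.8000 * 0.96078944 * 0.48406035 = 3.1194


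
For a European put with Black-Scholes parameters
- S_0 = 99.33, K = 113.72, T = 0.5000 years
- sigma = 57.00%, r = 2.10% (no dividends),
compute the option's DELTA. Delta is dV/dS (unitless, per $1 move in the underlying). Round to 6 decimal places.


Answer: Delta = -0.543039

Derivation:
d1 = -0.1080921797; d2 = -0.5111430450
phi(d1) = 0.3966184701; exp(-qT) = 1.0000000000; exp(-rT) = 0.9895549326
N(-d1) = 0.5430387142
Delta = -exp(-qT) * N(-d1) = -1.0000000000 * 0.5430387142 = -0.543039


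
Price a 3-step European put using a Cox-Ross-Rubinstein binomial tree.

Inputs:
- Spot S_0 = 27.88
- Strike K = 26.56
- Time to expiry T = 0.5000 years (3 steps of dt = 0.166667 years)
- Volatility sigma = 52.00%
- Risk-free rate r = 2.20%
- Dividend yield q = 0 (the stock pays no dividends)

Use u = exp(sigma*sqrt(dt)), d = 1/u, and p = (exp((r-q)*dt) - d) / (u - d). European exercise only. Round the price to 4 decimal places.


dt = T/N = 0.166667
u = exp(sigma*sqrt(dt)) = 1.236505; d = 1/u = 0.808731
p = (exp((r-q)*dt) - d) / (u - d) = 0.455713
Discount per step: exp(-r*dt) = 0.996340
Stock lattice S(k, i) with i counting down-moves:
  k=0: S(0,0) = 27.8800
  k=1: S(1,0) = 34.4738; S(1,1) = 22.5474
  k=2: S(2,0) = 42.6270; S(2,1) = 27.8800; S(2,2) = 18.2348
  k=3: S(3,0) = 52.7085; S(3,1) = 34.4738; S(3,2) = 22.5474; S(3,3) = 14.7470
Terminal payoffs V(N, i) = max(K - S_T, 0):
  V(3,0) = 0.000000; V(3,1) = 0.000000; V(3,2) = 4.012584; V(3,3) = 11.812962
Backward induction: V(k, i) = exp(-r*dt) * [p * V(k+1, i) + (1-p) * V(k+1, i+1)].
  V(2,0) = exp(-r*dt) * [p*0.000000 + (1-p)*0.000000] = 0.000000
  V(2,1) = exp(-r*dt) * [p*0.000000 + (1-p)*4.012584] = 2.176002
  V(2,2) = exp(-r*dt) * [p*4.012584 + (1-p)*11.812962] = 8.228001
  V(1,0) = exp(-r*dt) * [p*0.000000 + (1-p)*2.176002] = 1.180034
  V(1,1) = exp(-r*dt) * [p*2.176002 + (1-p)*8.228001] = 5.450004
  V(0,0) = exp(-r*dt) * [p*1.180034 + (1-p)*5.450004] = 3.491297

Answer: Price = V(0,0) = 3.4913


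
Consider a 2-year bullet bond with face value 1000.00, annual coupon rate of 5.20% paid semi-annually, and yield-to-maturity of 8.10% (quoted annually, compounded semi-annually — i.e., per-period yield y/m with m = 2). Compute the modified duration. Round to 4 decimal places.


Answer: Modified duration = 1.8481

Derivation:
Coupon per period c = face * coupon_rate / m = 26.000000
Periods per year m = 2; per-period yield y/m = 0.040500
Number of cashflows N = 4
Cashflows (t years, CF_t, discount factor 1/(1+y/m)^(m*t), PV):
  t = 0.5000: CF_t = 26.000000, DF = 0.961076, PV = 24.987987
  t = 1.0000: CF_t = 26.000000, DF = 0.923668, PV = 24.015364
  t = 1.5000: CF_t = 26.000000, DF = 0.887715, PV = 23.080600
  t = 2.0000: CF_t = 1026.000000, DF = 0.853162, PV = 875.344531
Price P = sum_t PV_t = 947.428482
First compute Macaulay numerator sum_t t * PV_t:
  t * PV_t at t = 0.5000: 12.493993
  t * PV_t at t = 1.0000: 24.015364
  t * PV_t at t = 1.5000: 34.620900
  t * PV_t at t = 2.0000: 1750.689062
Macaulay duration D = 1821.819319 / 947.428482 = 1.922910
Modified duration = D / (1 + y/m) = 1.922910 / (1 + 0.040500) = 1.848063


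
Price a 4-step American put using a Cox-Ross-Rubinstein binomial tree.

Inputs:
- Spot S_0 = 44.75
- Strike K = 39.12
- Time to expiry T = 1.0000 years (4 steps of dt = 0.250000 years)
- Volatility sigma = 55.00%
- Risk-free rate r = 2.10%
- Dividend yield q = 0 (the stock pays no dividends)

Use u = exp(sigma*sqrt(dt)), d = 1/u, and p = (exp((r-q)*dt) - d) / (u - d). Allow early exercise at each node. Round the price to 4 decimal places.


Answer: Price = V(0,0) = 6.3610

Derivation:
dt = T/N = 0.250000
u = exp(sigma*sqrt(dt)) = 1.316531; d = 1/u = 0.759572
p = (exp((r-q)*dt) - d) / (u - d) = 0.441131
Discount per step: exp(-r*dt) = 0.994764
Stock lattice S(k, i) with i counting down-moves:
  k=0: S(0,0) = 44.7500
  k=1: S(1,0) = 58.9147; S(1,1) = 33.9909
  k=2: S(2,0) = 77.5631; S(2,1) = 44.7500; S(2,2) = 25.8185
  k=3: S(3,0) = 102.1142; S(3,1) = 58.9147; S(3,2) = 33.9909; S(3,3) = 19.6110
  k=4: S(4,0) = 134.4364; S(4,1) = 77.5631; S(4,2) = 44.7500; S(4,3) = 25.8185; S(4,4) = 14.8960
Terminal payoffs V(N, i) = max(K - S_T, 0):
  V(4,0) = 0.000000; V(4,1) = 0.000000; V(4,2) = 0.000000; V(4,3) = 13.301496; V(4,4) = 24.224019
Backward induction: V(k, i) = exp(-r*dt) * [p * V(k+1, i) + (1-p) * V(k+1, i+1)]; then take max(V_cont, immediate exercise) for American.
  V(3,0) = exp(-r*dt) * [p*0.000000 + (1-p)*0.000000] = 0.000000; exercise = 0.000000; V(3,0) = max -> 0.000000
  V(3,1) = exp(-r*dt) * [p*0.000000 + (1-p)*0.000000] = 0.000000; exercise = 0.000000; V(3,1) = max -> 0.000000
  V(3,2) = exp(-r*dt) * [p*0.000000 + (1-p)*13.301496] = 7.394869; exercise = 5.129147; V(3,2) = max -> 7.394869
  V(3,3) = exp(-r*dt) * [p*13.301496 + (1-p)*24.224019] = 19.304142; exercise = 19.508984; V(3,3) = max -> 19.508984
  V(2,0) = exp(-r*dt) * [p*0.000000 + (1-p)*0.000000] = 0.000000; exercise = 0.000000; V(2,0) = max -> 0.000000
  V(2,1) = exp(-r*dt) * [p*0.000000 + (1-p)*7.394869] = 4.111123; exercise = 0.000000; V(2,1) = max -> 4.111123
  V(2,2) = exp(-r*dt) * [p*7.394869 + (1-p)*19.508984] = 14.090900; exercise = 13.301496; V(2,2) = max -> 14.090900
  V(1,0) = exp(-r*dt) * [p*0.000000 + (1-p)*4.111123] = 2.285548; exercise = 0.000000; V(1,0) = max -> 2.285548
  V(1,1) = exp(-r*dt) * [p*4.111123 + (1-p)*14.090900] = 9.637780; exercise = 5.129147; V(1,1) = max -> 9.637780
  V(0,0) = exp(-r*dt) * [p*2.285548 + (1-p)*9.637780] = 6.360999; exercise = 0.000000; V(0,0) = max -> 6.360999


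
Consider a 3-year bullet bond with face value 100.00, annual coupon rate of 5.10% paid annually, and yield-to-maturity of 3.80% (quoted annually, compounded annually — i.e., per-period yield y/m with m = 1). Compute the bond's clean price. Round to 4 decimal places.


Answer: Price = 103.6214

Derivation:
Coupon per period c = face * coupon_rate / m = 5.100000
Periods per year m = 1; per-period yield y/m = 0.038000
Number of cashflows N = 3
Cashflows (t years, CF_t, discount factor 1/(1+y/m)^(m*t), PV):
  t = 1.0000: CF_t = 5.100000, DF = 0.963391, PV = 4.913295
  t = 2.0000: CF_t = 5.100000, DF = 0.928122, PV = 4.733425
  t = 3.0000: CF_t = 105.100000, DF = 0.894145, PV = 93.974637
Price P = sum_t PV_t = 103.621356


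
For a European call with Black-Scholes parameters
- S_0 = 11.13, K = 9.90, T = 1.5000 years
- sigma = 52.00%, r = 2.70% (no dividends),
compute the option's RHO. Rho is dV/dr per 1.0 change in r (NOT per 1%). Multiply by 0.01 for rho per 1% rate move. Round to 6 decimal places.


Answer: Rho = 6.726945

Derivation:
d1 = 0.5659097106; d2 = -0.0709576226
phi(d1) = 0.3399130486; exp(-qT) = 1.0000000000; exp(-rT) = 0.9603091645
N(d2) = 0.4717157414
Rho = K*T*exp(-rT)*N(d2) = 9.9000 * 1.5000 * 0.9603091645 * 0.4717157414 = 6.726945


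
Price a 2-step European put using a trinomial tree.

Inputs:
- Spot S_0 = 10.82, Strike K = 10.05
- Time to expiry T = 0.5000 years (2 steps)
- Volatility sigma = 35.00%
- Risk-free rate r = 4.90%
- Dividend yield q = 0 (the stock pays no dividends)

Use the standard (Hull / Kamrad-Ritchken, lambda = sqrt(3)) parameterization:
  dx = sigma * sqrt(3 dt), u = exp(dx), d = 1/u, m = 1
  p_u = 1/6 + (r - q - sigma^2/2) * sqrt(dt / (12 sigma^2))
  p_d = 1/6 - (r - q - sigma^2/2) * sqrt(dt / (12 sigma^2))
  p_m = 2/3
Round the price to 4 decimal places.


Answer: Price = V(0,0) = 0.5794

Derivation:
dt = T/N = 0.250000; dx = sigma*sqrt(3*dt) = 0.303109
u = exp(dx) = 1.354062; d = 1/u = 0.738519
p_u = 0.161615, p_m = 0.666667, p_d = 0.171718
Discount per step: exp(-r*dt) = 0.987825
Stock lattice S(k, j) with j the centered position index:
  k=0: S(0,+0) = 10.8200
  k=1: S(1,-1) = 7.9908; S(1,+0) = 10.8200; S(1,+1) = 14.6509
  k=2: S(2,-2) = 5.9013; S(2,-1) = 7.9908; S(2,+0) = 10.8200; S(2,+1) = 14.6509; S(2,+2) = 19.8383
Terminal payoffs V(N, j) = max(K - S_T, 0):
  V(2,-2) = 4.148666; V(2,-1) = 2.059228; V(2,+0) = 0.000000; V(2,+1) = 0.000000; V(2,+2) = 0.000000
Backward induction: V(k, j) = exp(-r*dt) * [p_u * V(k+1, j+1) + p_m * V(k+1, j) + p_d * V(k+1, j-1)]
  V(1,-1) = exp(-r*dt) * [p_u*0.000000 + p_m*2.059228 + p_d*4.148666] = 2.059833
  V(1,+0) = exp(-r*dt) * [p_u*0.000000 + p_m*0.000000 + p_d*2.059228] = 0.349302
  V(1,+1) = exp(-r*dt) * [p_u*0.000000 + p_m*0.000000 + p_d*0.000000] = 0.000000
  V(0,+0) = exp(-r*dt) * [p_u*0.000000 + p_m*0.349302 + p_d*2.059833] = 0.579438


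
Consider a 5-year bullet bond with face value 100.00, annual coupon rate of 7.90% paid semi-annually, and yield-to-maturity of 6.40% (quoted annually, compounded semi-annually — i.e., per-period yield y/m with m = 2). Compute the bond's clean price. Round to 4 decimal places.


Coupon per period c = face * coupon_rate / m = 3.950000
Periods per year m = 2; per-period yield y/m = 0.032000
Number of cashflows N = 10
Cashflows (t years, CF_t, discount factor 1/(1+y/m)^(m*t), PV):
  t = 0.5000: CF_t = 3.950000, DF = 0.968992, PV = 3.827519
  t = 1.0000: CF_t = 3.950000, DF = 0.938946, PV = 3.708837
  t = 1.5000: CF_t = 3.950000, DF = 0.909831, PV = 3.593834
  t = 2.0000: CF_t = 3.950000, DF = 0.881620, PV = 3.482397
  t = 2.5000: CF_t = 3.950000, DF = 0.854283, PV = 3.374416
  t = 3.0000: CF_t = 3.950000, DF = 0.827793, PV = 3.269783
  t = 3.5000: CF_t = 3.950000, DF = 0.802125, PV = 3.168394
  t = 4.0000: CF_t = 3.950000, DF = 0.777253, PV = 3.070149
  t = 4.5000: CF_t = 3.950000, DF = 0.753152, PV = 2.974951
  t = 5.0000: CF_t = 103.950000, DF = 0.729799, PV = 75.862565
Price P = sum_t PV_t = 106.332845

Answer: Price = 106.3328


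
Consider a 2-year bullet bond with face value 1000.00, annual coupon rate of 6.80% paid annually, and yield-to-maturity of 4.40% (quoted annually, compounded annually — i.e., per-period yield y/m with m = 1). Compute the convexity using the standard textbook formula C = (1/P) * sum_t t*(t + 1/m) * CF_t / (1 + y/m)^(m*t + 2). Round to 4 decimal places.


Coupon per period c = face * coupon_rate / m = 68.000000
Periods per year m = 1; per-period yield y/m = 0.044000
Number of cashflows N = 2
Cashflows (t years, CF_t, discount factor 1/(1+y/m)^(m*t), PV):
  t = 1.0000: CF_t = 68.000000, DF = 0.957854, PV = 65.134100
  t = 2.0000: CF_t = 1068.000000, DF = 0.917485, PV = 979.874048
Price P = sum_t PV_t = 1045.008147
Convexity numerator sum_t t*(t + 1/m) * CF_t / (1+y/m)^(m*t + 2):
  t = 1.0000: term = 119.519127
  t = 2.0000: term = 5394.118816
Convexity = (1/P) * sum = 5513.637943 / 1045.008147 = 5.276167

Answer: Convexity = 5.2762


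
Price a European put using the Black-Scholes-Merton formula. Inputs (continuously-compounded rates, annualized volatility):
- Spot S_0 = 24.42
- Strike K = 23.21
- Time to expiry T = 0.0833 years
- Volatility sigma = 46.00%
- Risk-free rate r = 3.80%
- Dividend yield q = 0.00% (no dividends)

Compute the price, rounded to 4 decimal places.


Answer: Price = 0.7193

Derivation:
d1 = (ln(S/K) + (r - q + 0.5*sigma^2) * T) / (sigma * sqrt(T)) = 0.47300313
d2 = d1 - sigma * sqrt(T) = 0.34023913
exp(-rT) = 0.99683960; exp(-qT) = 1.00000000
P = K * exp(-rT) * N(-d2) - S_0 * exp(-qT) * N(-d1)
N(-d1) = 0.31810547; N(-d2) = 0.36683823
P = 23.2100 * 0.99683960 * 0.36683823 - 24.4200 * 1.00000000 * 0.31810547 = 0.7193


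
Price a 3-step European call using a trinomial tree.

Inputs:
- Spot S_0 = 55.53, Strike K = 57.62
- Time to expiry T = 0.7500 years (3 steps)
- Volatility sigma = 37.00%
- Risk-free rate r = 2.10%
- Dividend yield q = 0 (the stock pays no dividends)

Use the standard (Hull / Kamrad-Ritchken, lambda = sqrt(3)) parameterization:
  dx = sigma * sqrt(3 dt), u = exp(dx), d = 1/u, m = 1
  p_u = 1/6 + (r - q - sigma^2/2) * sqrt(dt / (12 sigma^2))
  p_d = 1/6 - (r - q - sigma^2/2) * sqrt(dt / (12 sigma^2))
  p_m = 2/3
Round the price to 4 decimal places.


dt = T/N = 0.250000; dx = sigma*sqrt(3*dt) = 0.320429
u = exp(dx) = 1.377719; d = 1/u = 0.725837
p_u = 0.148156, p_m = 0.666667, p_d = 0.185177
Discount per step: exp(-r*dt) = 0.994764
Stock lattice S(k, j) with j the centered position index:
  k=0: S(0,+0) = 55.5300
  k=1: S(1,-1) = 40.3057; S(1,+0) = 55.5300; S(1,+1) = 76.5047
  k=2: S(2,-2) = 29.2554; S(2,-1) = 40.3057; S(2,+0) = 55.5300; S(2,+1) = 76.5047; S(2,+2) = 105.4021
  k=3: S(3,-3) = 21.2347; S(3,-2) = 29.2554; S(3,-1) = 40.3057; S(3,+0) = 55.5300; S(3,+1) = 76.5047; S(3,+2) = 105.4021; S(3,+3) = 145.2144
Terminal payoffs V(N, j) = max(S_T - K, 0):
  V(3,-3) = 0.000000; V(3,-2) = 0.000000; V(3,-1) = 0.000000; V(3,+0) = 0.000000; V(3,+1) = 18.884749; V(3,+2) = 47.782064; V(3,+3) = 87.594450
Backward induction: V(k, j) = exp(-r*dt) * [p_u * V(k+1, j+1) + p_m * V(k+1, j) + p_d * V(k+1, j-1)]
  V(2,-2) = exp(-r*dt) * [p_u*0.000000 + p_m*0.000000 + p_d*0.000000] = 0.000000
  V(2,-1) = exp(-r*dt) * [p_u*0.000000 + p_m*0.000000 + p_d*0.000000] = 0.000000
  V(2,+0) = exp(-r*dt) * [p_u*18.884749 + p_m*0.000000 + p_d*0.000000] = 2.783245
  V(2,+1) = exp(-r*dt) * [p_u*47.782064 + p_m*18.884749 + p_d*0.000000] = 19.566057
  V(2,+2) = exp(-r*dt) * [p_u*87.594450 + p_m*47.782064 + p_d*18.884749] = 48.076339
  V(1,-1) = exp(-r*dt) * [p_u*2.783245 + p_m*0.000000 + p_d*0.000000] = 0.410196
  V(1,+0) = exp(-r*dt) * [p_u*19.566057 + p_m*2.783245 + p_d*0.000000] = 4.729437
  V(1,+1) = exp(-r*dt) * [p_u*48.076339 + p_m*19.566057 + p_d*2.783245] = 20.573948
  V(0,+0) = exp(-r*dt) * [p_u*20.573948 + p_m*4.729437 + p_d*0.410196] = 6.244210

Answer: Price = V(0,0) = 6.2442


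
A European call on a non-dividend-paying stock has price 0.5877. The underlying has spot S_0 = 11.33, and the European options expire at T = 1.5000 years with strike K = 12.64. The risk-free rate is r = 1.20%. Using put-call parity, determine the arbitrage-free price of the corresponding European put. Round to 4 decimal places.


Put-call parity: C - P = S_0 * exp(-qT) - K * exp(-rT).
S_0 * exp(-qT) = 11.3300 * 1.00000000 = 11.33000000
K * exp(-rT) = 12.6400 * 0.98216103 = 12.41451545
P = C - S*exp(-qT) + K*exp(-rT)
P = 0.5877 - 11.33000000 + 12.41451545 = 1.6722

Answer: Put price = 1.6722


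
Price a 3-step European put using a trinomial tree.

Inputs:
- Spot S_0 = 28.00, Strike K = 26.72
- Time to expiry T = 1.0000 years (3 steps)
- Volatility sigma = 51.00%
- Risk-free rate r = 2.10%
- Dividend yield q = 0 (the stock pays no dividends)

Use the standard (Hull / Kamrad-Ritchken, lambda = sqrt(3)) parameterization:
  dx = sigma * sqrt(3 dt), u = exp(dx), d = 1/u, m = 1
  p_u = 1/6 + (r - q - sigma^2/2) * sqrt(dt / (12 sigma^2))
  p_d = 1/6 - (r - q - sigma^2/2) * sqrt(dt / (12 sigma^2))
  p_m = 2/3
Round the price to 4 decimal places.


dt = T/N = 0.333333; dx = sigma*sqrt(3*dt) = 0.510000
u = exp(dx) = 1.665291; d = 1/u = 0.600496
p_u = 0.131029, p_m = 0.666667, p_d = 0.202304
Discount per step: exp(-r*dt) = 0.993024
Stock lattice S(k, j) with j the centered position index:
  k=0: S(0,+0) = 28.0000
  k=1: S(1,-1) = 16.8139; S(1,+0) = 28.0000; S(1,+1) = 46.6282
  k=2: S(2,-2) = 10.0967; S(2,-1) = 16.8139; S(2,+0) = 28.0000; S(2,+1) = 46.6282; S(2,+2) = 77.6495
  k=3: S(3,-3) = 6.0630; S(3,-2) = 10.0967; S(3,-1) = 16.8139; S(3,+0) = 28.0000; S(3,+1) = 46.6282; S(3,+2) = 77.6495; S(3,+3) = 129.3090
Terminal payoffs V(N, j) = max(K - S_T, 0):
  V(3,-3) = 20.657001; V(3,-2) = 16.623342; V(3,-1) = 9.906124; V(3,+0) = 0.000000; V(3,+1) = 0.000000; V(3,+2) = 0.000000; V(3,+3) = 0.000000
Backward induction: V(k, j) = exp(-r*dt) * [p_u * V(k+1, j+1) + p_m * V(k+1, j) + p_d * V(k+1, j-1)]
  V(2,-2) = exp(-r*dt) * [p_u*9.906124 + p_m*16.623342 + p_d*20.657001] = 16.443704
  V(2,-1) = exp(-r*dt) * [p_u*0.000000 + p_m*9.906124 + p_d*16.623342] = 9.897524
  V(2,+0) = exp(-r*dt) * [p_u*0.000000 + p_m*0.000000 + p_d*9.906124] = 1.990068
  V(2,+1) = exp(-r*dt) * [p_u*0.000000 + p_m*0.000000 + p_d*0.000000] = 0.000000
  V(2,+2) = exp(-r*dt) * [p_u*0.000000 + p_m*0.000000 + p_d*0.000000] = 0.000000
  V(1,-1) = exp(-r*dt) * [p_u*1.990068 + p_m*9.897524 + p_d*16.443704] = 10.114681
  V(1,+0) = exp(-r*dt) * [p_u*0.000000 + p_m*1.990068 + p_d*9.897524] = 3.305798
  V(1,+1) = exp(-r*dt) * [p_u*0.000000 + p_m*0.000000 + p_d*1.990068] = 0.399790
  V(0,+0) = exp(-r*dt) * [p_u*0.399790 + p_m*3.305798 + p_d*10.114681] = 4.272477

Answer: Price = V(0,0) = 4.2725


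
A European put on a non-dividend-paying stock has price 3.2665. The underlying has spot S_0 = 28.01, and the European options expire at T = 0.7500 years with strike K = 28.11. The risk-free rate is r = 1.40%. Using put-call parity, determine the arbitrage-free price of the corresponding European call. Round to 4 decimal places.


Answer: Call price = 3.4601

Derivation:
Put-call parity: C - P = S_0 * exp(-qT) - K * exp(-rT).
S_0 * exp(-qT) = 28.0100 * 1.00000000 = 28.01000000
K * exp(-rT) = 28.1100 * 0.98955493 = 27.81638915
C = P + S*exp(-qT) - K*exp(-rT)
C = 3.2665 + 28.01000000 - 27.81638915 = 3.4601


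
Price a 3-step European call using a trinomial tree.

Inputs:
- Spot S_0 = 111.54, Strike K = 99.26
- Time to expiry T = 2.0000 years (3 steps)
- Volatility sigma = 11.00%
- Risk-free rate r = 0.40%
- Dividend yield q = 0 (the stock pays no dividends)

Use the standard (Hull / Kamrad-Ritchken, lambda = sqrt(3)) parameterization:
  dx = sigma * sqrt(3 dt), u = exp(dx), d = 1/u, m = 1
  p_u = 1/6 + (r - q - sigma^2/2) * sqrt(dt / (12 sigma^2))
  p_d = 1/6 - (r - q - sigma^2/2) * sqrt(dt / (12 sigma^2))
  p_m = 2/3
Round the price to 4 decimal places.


dt = T/N = 0.666667; dx = sigma*sqrt(3*dt) = 0.155563
u = exp(dx) = 1.168316; d = 1/u = 0.855933
p_u = 0.162274, p_m = 0.666667, p_d = 0.171059
Discount per step: exp(-r*dt) = 0.997337
Stock lattice S(k, j) with j the centered position index:
  k=0: S(0,+0) = 111.5400
  k=1: S(1,-1) = 95.4707; S(1,+0) = 111.5400; S(1,+1) = 130.3140
  k=2: S(2,-2) = 81.7165; S(2,-1) = 95.4707; S(2,+0) = 111.5400; S(2,+1) = 130.3140; S(2,+2) = 152.2479
  k=3: S(3,-3) = 69.9439; S(3,-2) = 81.7165; S(3,-1) = 95.4707; S(3,+0) = 111.5400; S(3,+1) = 130.3140; S(3,+2) = 152.2479; S(3,+3) = 177.8737
Terminal payoffs V(N, j) = max(S_T - K, 0):
  V(3,-3) = 0.000000; V(3,-2) = 0.000000; V(3,-1) = 0.000000; V(3,+0) = 12.280000; V(3,+1) = 31.053979; V(3,+2) = 52.987922; V(3,+3) = 78.613700
Backward induction: V(k, j) = exp(-r*dt) * [p_u * V(k+1, j+1) + p_m * V(k+1, j) + p_d * V(k+1, j-1)]
  V(2,-2) = exp(-r*dt) * [p_u*0.000000 + p_m*0.000000 + p_d*0.000000] = 0.000000
  V(2,-1) = exp(-r*dt) * [p_u*12.280000 + p_m*0.000000 + p_d*0.000000] = 1.987418
  V(2,+0) = exp(-r*dt) * [p_u*31.053979 + p_m*12.280000 + p_d*0.000000] = 13.190699
  V(2,+1) = exp(-r*dt) * [p_u*52.987922 + p_m*31.053979 + p_d*12.280000] = 31.318198
  V(2,+2) = exp(-r*dt) * [p_u*78.613700 + p_m*52.987922 + p_d*31.053979] = 53.252120
  V(1,-1) = exp(-r*dt) * [p_u*13.190699 + p_m*1.987418 + p_d*0.000000] = 3.456225
  V(1,+0) = exp(-r*dt) * [p_u*31.318198 + p_m*13.190699 + p_d*1.987418] = 14.178037
  V(1,+1) = exp(-r*dt) * [p_u*53.252120 + p_m*31.318198 + p_d*13.190699] = 31.692002
  V(0,+0) = exp(-r*dt) * [p_u*31.692002 + p_m*14.178037 + p_d*3.456225] = 15.145591

Answer: Price = V(0,0) = 15.1456


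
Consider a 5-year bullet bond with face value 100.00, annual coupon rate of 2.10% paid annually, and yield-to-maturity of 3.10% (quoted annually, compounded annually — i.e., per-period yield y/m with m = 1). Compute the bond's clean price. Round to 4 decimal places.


Coupon per period c = face * coupon_rate / m = 2.100000
Periods per year m = 1; per-period yield y/m = 0.031000
Number of cashflows N = 5
Cashflows (t years, CF_t, discount factor 1/(1+y/m)^(m*t), PV):
  t = 1.0000: CF_t = 2.100000, DF = 0.969932, PV = 2.036857
  t = 2.0000: CF_t = 2.100000, DF = 0.940768, PV = 1.975613
  t = 3.0000: CF_t = 2.100000, DF = 0.912481, PV = 1.916211
  t = 4.0000: CF_t = 2.100000, DF = 0.885045, PV = 1.858594
  t = 5.0000: CF_t = 102.100000, DF = 0.858434, PV = 87.646064
Price P = sum_t PV_t = 95.433340

Answer: Price = 95.4333


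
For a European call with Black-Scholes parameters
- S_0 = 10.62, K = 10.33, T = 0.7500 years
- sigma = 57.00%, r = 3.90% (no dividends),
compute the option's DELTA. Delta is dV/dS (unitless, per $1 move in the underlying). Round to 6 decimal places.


Answer: Delta = 0.641383

Derivation:
d1 = 0.3621591276; d2 = -0.1314753526
phi(d1) = 0.3736192120; exp(-qT) = 1.0000000000; exp(-rT) = 0.9711736407
N(d1) = 0.6413834396
Delta = exp(-qT) * N(d1) = 1.0000000000 * 0.6413834396 = 0.641383


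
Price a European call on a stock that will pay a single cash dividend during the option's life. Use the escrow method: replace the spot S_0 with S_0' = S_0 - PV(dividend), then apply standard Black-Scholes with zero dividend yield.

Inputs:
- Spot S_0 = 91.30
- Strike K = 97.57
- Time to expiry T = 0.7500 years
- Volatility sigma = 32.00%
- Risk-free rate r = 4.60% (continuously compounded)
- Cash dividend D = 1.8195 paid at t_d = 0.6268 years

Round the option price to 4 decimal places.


Answer: Price = 7.9360

Derivation:
PV(D) = D * exp(-r * t_d) = 1.8195 * 0.97157890 = 1.76778781
S_0' = S_0 - PV(D) = 91.3000 - 1.76778781 = 89.53221219
d1 = (ln(S_0'/K) + (r + sigma^2/2)*T) / (sigma*sqrt(T)) = -0.04716806
d2 = d1 - sigma*sqrt(T) = -0.32429619
exp(-rT) = 0.96608834
N(d1) = 0.48118964; N(d2) = 0.37285690
C = S_0' * N(d1) - K * exp(-rT) * N(d2) = 89.53221219 * 0.48118964 - 97.5700 * 0.96608834 * 0.37285690 = 7.9360


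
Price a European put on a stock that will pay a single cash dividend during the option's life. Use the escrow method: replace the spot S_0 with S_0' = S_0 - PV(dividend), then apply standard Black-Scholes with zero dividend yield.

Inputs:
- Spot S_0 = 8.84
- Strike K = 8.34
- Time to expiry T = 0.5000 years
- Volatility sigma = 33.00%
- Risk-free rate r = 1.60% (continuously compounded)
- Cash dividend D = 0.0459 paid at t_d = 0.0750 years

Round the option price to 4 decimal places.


PV(D) = D * exp(-r * t_d) = 0.0459 * 0.99880072 = 0.04584495
S_0' = S_0 - PV(D) = 8.8400 - 0.04584495 = 8.79415505
d1 = (ln(S_0'/K) + (r + sigma^2/2)*T) / (sigma*sqrt(T)) = 0.37819107
d2 = d1 - sigma*sqrt(T) = 0.14484583
exp(-rT) = 0.99203191
N(-d1) = 0.35264433; N(-d2) = 0.44241630
P = K * exp(-rT) * N(-d2) - S_0' * N(-d1) = 8.3400 * 0.99203191 * 0.44241630 - 8.79415505 * 0.35264433 = 0.5591

Answer: Price = 0.5591


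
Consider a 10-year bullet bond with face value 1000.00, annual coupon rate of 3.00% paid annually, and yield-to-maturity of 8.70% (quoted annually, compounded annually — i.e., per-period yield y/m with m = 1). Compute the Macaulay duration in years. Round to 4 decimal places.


Coupon per period c = face * coupon_rate / m = 30.000000
Periods per year m = 1; per-period yield y/m = 0.087000
Number of cashflows N = 10
Cashflows (t years, CF_t, discount factor 1/(1+y/m)^(m*t), PV):
  t = 1.0000: CF_t = 30.000000, DF = 0.919963, PV = 27.598896
  t = 2.0000: CF_t = 30.000000, DF = 0.846332, PV = 25.389969
  t = 3.0000: CF_t = 30.000000, DF = 0.778595, PV = 23.357837
  t = 4.0000: CF_t = 30.000000, DF = 0.716278, PV = 21.488350
  t = 5.0000: CF_t = 30.000000, DF = 0.658950, PV = 19.768492
  t = 6.0000: CF_t = 30.000000, DF = 0.606209, PV = 18.186285
  t = 7.0000: CF_t = 30.000000, DF = 0.557690, PV = 16.730713
  t = 8.0000: CF_t = 30.000000, DF = 0.513055, PV = 15.391640
  t = 9.0000: CF_t = 30.000000, DF = 0.471991, PV = 14.159743
  t = 10.0000: CF_t = 1030.000000, DF = 0.434215, PV = 447.241179
Price P = sum_t PV_t = 629.313104
Macaulay numerator sum_t t * PV_t:
  t * PV_t at t = 1.0000: 27.598896
  t * PV_t at t = 2.0000: 50.779938
  t * PV_t at t = 3.0000: 70.073511
  t * PV_t at t = 4.0000: 85.953402
  t * PV_t at t = 5.0000: 98.842458
  t * PV_t at t = 6.0000: 109.117709
  t * PV_t at t = 7.0000: 117.114990
  t * PV_t at t = 8.0000: 123.133121
  t * PV_t at t = 9.0000: 127.437683
  t * PV_t at t = 10.0000: 4472.411792
Macaulay duration D = (sum_t t * PV_t) / P = 5282.463501 / 629.313104 = 8.394015

Answer: Macaulay duration = 8.3940 years


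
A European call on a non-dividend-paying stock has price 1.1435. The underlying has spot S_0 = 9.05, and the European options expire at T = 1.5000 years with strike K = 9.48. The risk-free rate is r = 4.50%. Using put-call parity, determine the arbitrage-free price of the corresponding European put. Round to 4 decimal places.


Answer: Put price = 0.9547

Derivation:
Put-call parity: C - P = S_0 * exp(-qT) - K * exp(-rT).
S_0 * exp(-qT) = 9.0500 * 1.00000000 = 9.05000000
K * exp(-rT) = 9.4800 * 0.93472772 = 8.86121879
P = C - S*exp(-qT) + K*exp(-rT)
P = 1.1435 - 9.05000000 + 8.86121879 = 0.9547


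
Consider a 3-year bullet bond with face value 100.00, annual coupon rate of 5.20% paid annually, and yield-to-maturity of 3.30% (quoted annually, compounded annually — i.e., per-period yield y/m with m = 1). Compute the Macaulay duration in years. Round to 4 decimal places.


Answer: Macaulay duration = 2.8582 years

Derivation:
Coupon per period c = face * coupon_rate / m = 5.200000
Periods per year m = 1; per-period yield y/m = 0.033000
Number of cashflows N = 3
Cashflows (t years, CF_t, discount factor 1/(1+y/m)^(m*t), PV):
  t = 1.0000: CF_t = 5.200000, DF = 0.968054, PV = 5.033882
  t = 2.0000: CF_t = 5.200000, DF = 0.937129, PV = 4.873071
  t = 3.0000: CF_t = 105.200000, DF = 0.907192, PV = 95.436560
Price P = sum_t PV_t = 105.343512
Macaulay numerator sum_t t * PV_t:
  t * PV_t at t = 1.0000: 5.033882
  t * PV_t at t = 2.0000: 9.746141
  t * PV_t at t = 3.0000: 286.309679
Macaulay duration D = (sum_t t * PV_t) / P = 301.089702 / 105.343512 = 2.858170


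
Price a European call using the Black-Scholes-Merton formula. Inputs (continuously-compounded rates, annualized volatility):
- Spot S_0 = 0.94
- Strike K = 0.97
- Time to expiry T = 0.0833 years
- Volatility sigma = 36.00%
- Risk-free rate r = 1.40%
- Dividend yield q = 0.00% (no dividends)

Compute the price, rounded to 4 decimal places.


Answer: Price = 0.0268

Derivation:
d1 = (ln(S/K) + (r - q + 0.5*sigma^2) * T) / (sigma * sqrt(T)) = -0.23918783
d2 = d1 - sigma * sqrt(T) = -0.34309009
exp(-rT) = 0.99883448; exp(-qT) = 1.00000000
C = S_0 * exp(-qT) * N(d1) - K * exp(-rT) * N(d2)
N(d1) = 0.40547997; N(d2) = 0.36576534
C = 0.9400 * 1.00000000 * 0.40547997 - 0.9700 * 0.99883448 * 0.36576534 = 0.0268


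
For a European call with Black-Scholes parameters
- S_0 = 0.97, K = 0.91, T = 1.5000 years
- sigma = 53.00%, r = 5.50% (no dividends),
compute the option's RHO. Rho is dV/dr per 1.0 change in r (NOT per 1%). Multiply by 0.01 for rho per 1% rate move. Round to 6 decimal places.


d1 = 0.5500205541; d2 = -0.0990942277
phi(d1) = 0.3429399781; exp(-qT) = 1.0000000000; exp(-rT) = 0.9208114379
N(d2) = 0.4605317276
Rho = K*T*exp(-rT)*N(d2) = 0.9100 * 1.5000 * 0.9208114379 * 0.4605317276 = 0.578846

Answer: Rho = 0.578846


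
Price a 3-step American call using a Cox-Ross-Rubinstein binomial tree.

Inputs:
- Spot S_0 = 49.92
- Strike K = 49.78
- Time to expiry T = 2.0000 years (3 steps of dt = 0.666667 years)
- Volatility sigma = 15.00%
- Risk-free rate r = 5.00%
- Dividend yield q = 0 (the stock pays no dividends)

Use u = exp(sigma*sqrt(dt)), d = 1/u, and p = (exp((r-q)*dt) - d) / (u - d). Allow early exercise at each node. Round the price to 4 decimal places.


Answer: Price = V(0,0) = 7.1362

Derivation:
dt = T/N = 0.666667
u = exp(sigma*sqrt(dt)) = 1.130290; d = 1/u = 0.884728
p = (exp((r-q)*dt) - d) / (u - d) = 0.607450
Discount per step: exp(-r*dt) = 0.967216
Stock lattice S(k, i) with i counting down-moves:
  k=0: S(0,0) = 49.9200
  k=1: S(1,0) = 56.4241; S(1,1) = 44.1656
  k=2: S(2,0) = 63.7756; S(2,1) = 49.9200; S(2,2) = 39.0746
  k=3: S(3,0) = 72.0849; S(3,1) = 56.4241; S(3,2) = 44.1656; S(3,3) = 34.5704
Terminal payoffs V(N, i) = max(S_T - K, 0):
  V(3,0) = 22.304943; V(3,1) = 6.644091; V(3,2) = 0.000000; V(3,3) = 0.000000
Backward induction: V(k, i) = exp(-r*dt) * [p * V(k+1, i) + (1-p) * V(k+1, i+1)]; then take max(V_cont, immediate exercise) for American.
  V(2,0) = exp(-r*dt) * [p*22.304943 + (1-p)*6.644091] = 15.627584; exercise = 13.995602; V(2,0) = max -> 15.627584
  V(2,1) = exp(-r*dt) * [p*6.644091 + (1-p)*0.000000] = 3.903642; exercise = 0.140000; V(2,1) = max -> 3.903642
  V(2,2) = exp(-r*dt) * [p*0.000000 + (1-p)*0.000000] = 0.000000; exercise = 0.000000; V(2,2) = max -> 0.000000
  V(1,0) = exp(-r*dt) * [p*15.627584 + (1-p)*3.903642] = 10.663902; exercise = 6.644091; V(1,0) = max -> 10.663902
  V(1,1) = exp(-r*dt) * [p*3.903642 + (1-p)*0.000000] = 2.293530; exercise = 0.000000; V(1,1) = max -> 2.293530
  V(0,0) = exp(-r*dt) * [p*10.663902 + (1-p)*2.293530] = 7.136233; exercise = 0.140000; V(0,0) = max -> 7.136233


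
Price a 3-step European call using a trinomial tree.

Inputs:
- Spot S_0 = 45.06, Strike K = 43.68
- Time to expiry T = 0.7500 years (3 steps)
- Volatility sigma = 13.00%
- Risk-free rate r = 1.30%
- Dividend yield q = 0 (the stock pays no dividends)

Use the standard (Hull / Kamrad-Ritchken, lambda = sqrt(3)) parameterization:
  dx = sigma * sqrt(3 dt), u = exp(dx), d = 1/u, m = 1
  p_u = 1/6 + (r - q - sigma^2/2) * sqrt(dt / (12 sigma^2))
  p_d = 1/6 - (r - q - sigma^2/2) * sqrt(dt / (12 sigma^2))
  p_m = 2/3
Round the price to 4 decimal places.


Answer: Price = V(0,0) = 3.0254

Derivation:
dt = T/N = 0.250000; dx = sigma*sqrt(3*dt) = 0.112583
u = exp(dx) = 1.119165; d = 1/u = 0.893523
p_u = 0.171718, p_m = 0.666667, p_d = 0.161615
Discount per step: exp(-r*dt) = 0.996755
Stock lattice S(k, j) with j the centered position index:
  k=0: S(0,+0) = 45.0600
  k=1: S(1,-1) = 40.2621; S(1,+0) = 45.0600; S(1,+1) = 50.4296
  k=2: S(2,-2) = 35.9751; S(2,-1) = 40.2621; S(2,+0) = 45.0600; S(2,+1) = 50.4296; S(2,+2) = 56.4391
  k=3: S(3,-3) = 32.1446; S(3,-2) = 35.9751; S(3,-1) = 40.2621; S(3,+0) = 45.0600; S(3,+1) = 50.4296; S(3,+2) = 56.4391; S(3,+3) = 63.1647
Terminal payoffs V(N, j) = max(S_T - K, 0):
  V(3,-3) = 0.000000; V(3,-2) = 0.000000; V(3,-1) = 0.000000; V(3,+0) = 1.380000; V(3,+1) = 6.749597; V(3,+2) = 12.759064; V(3,+3) = 19.484652
Backward induction: V(k, j) = exp(-r*dt) * [p_u * V(k+1, j+1) + p_m * V(k+1, j) + p_d * V(k+1, j-1)]
  V(2,-2) = exp(-r*dt) * [p_u*0.000000 + p_m*0.000000 + p_d*0.000000] = 0.000000
  V(2,-1) = exp(-r*dt) * [p_u*1.380000 + p_m*0.000000 + p_d*0.000000] = 0.236203
  V(2,+0) = exp(-r*dt) * [p_u*6.749597 + p_m*1.380000 + p_d*0.000000] = 2.072285
  V(2,+1) = exp(-r*dt) * [p_u*12.759064 + p_m*6.749597 + p_d*1.380000] = 6.891294
  V(2,+2) = exp(-r*dt) * [p_u*19.484652 + p_m*12.759064 + p_d*6.749597] = 12.900757
  V(1,-1) = exp(-r*dt) * [p_u*2.072285 + p_m*0.236203 + p_d*0.000000] = 0.511652
  V(1,+0) = exp(-r*dt) * [p_u*6.891294 + p_m*2.072285 + p_d*0.236203] = 2.594613
  V(1,+1) = exp(-r*dt) * [p_u*12.900757 + p_m*6.891294 + p_d*2.072285] = 7.121224
  V(0,+0) = exp(-r*dt) * [p_u*7.121224 + p_m*2.594613 + p_d*0.511652] = 3.025430


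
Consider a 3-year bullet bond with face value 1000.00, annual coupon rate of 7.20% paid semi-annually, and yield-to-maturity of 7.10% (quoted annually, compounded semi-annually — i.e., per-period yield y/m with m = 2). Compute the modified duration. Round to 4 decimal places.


Answer: Modified duration = 2.6572

Derivation:
Coupon per period c = face * coupon_rate / m = 36.000000
Periods per year m = 2; per-period yield y/m = 0.035500
Number of cashflows N = 6
Cashflows (t years, CF_t, discount factor 1/(1+y/m)^(m*t), PV):
  t = 0.5000: CF_t = 36.000000, DF = 0.965717, PV = 34.765814
  t = 1.0000: CF_t = 36.000000, DF = 0.932609, PV = 33.573939
  t = 1.5000: CF_t = 36.000000, DF = 0.900637, PV = 32.422925
  t = 2.0000: CF_t = 36.000000, DF = 0.869760, PV = 31.311371
  t = 2.5000: CF_t = 36.000000, DF = 0.839942, PV = 30.237925
  t = 3.0000: CF_t = 1036.000000, DF = 0.811147, PV = 840.347933
Price P = sum_t PV_t = 1002.659906
First compute Macaulay numerator sum_t t * PV_t:
  t * PV_t at t = 0.5000: 17.382907
  t * PV_t at t = 1.0000: 33.573939
  t * PV_t at t = 1.5000: 48.634387
  t * PV_t at t = 2.0000: 62.622743
  t * PV_t at t = 2.5000: 75.594812
  t * PV_t at t = 3.0000: 2521.043798
Macaulay duration D = 2758.852586 / 1002.659906 = 2.751534
Modified duration = D / (1 + y/m) = 2.751534 / (1 + 0.035500) = 2.657203


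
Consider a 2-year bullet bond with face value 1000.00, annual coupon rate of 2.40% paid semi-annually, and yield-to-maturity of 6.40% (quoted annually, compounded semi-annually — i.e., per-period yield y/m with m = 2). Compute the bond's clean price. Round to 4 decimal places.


Coupon per period c = face * coupon_rate / m = 12.000000
Periods per year m = 2; per-period yield y/m = 0.032000
Number of cashflows N = 4
Cashflows (t years, CF_t, discount factor 1/(1+y/m)^(m*t), PV):
  t = 0.5000: CF_t = 12.000000, DF = 0.968992, PV = 11.627907
  t = 1.0000: CF_t = 12.000000, DF = 0.938946, PV = 11.267352
  t = 1.5000: CF_t = 12.000000, DF = 0.909831, PV = 10.917976
  t = 2.0000: CF_t = 1012.000000, DF = 0.881620, PV = 892.198982
Price P = sum_t PV_t = 926.012217

Answer: Price = 926.0122


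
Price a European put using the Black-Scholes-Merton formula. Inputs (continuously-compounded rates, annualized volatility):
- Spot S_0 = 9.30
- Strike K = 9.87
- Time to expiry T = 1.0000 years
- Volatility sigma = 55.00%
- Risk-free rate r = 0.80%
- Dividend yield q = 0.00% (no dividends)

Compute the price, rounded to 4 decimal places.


Answer: Price = 2.3229

Derivation:
d1 = (ln(S/K) + (r - q + 0.5*sigma^2) * T) / (sigma * sqrt(T)) = 0.18139008
d2 = d1 - sigma * sqrt(T) = -0.36860992
exp(-rT) = 0.99203191; exp(-qT) = 1.00000000
P = K * exp(-rT) * N(-d2) - S_0 * exp(-qT) * N(-d1)
N(-d1) = 0.42803070; N(-d2) = 0.64379075
P = 9.8700 * 0.99203191 * 0.64379075 - 9.3000 * 1.00000000 * 0.42803070 = 2.3229


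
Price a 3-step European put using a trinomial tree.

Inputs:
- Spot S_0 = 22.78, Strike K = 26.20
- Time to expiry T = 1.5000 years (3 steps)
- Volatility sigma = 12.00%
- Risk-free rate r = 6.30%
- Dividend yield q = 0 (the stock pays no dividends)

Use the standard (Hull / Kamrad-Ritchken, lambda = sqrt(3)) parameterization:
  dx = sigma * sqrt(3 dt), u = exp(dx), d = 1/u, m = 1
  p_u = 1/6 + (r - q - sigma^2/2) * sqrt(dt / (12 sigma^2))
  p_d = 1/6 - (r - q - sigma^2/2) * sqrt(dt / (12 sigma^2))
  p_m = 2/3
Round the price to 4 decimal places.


dt = T/N = 0.500000; dx = sigma*sqrt(3*dt) = 0.146969
u = exp(dx) = 1.158319; d = 1/u = 0.863320
p_u = 0.261584, p_m = 0.666667, p_d = 0.071749
Discount per step: exp(-r*dt) = 0.968991
Stock lattice S(k, j) with j the centered position index:
  k=0: S(0,+0) = 22.7800
  k=1: S(1,-1) = 19.6664; S(1,+0) = 22.7800; S(1,+1) = 26.3865
  k=2: S(2,-2) = 16.9784; S(2,-1) = 19.6664; S(2,+0) = 22.7800; S(2,+1) = 26.3865; S(2,+2) = 30.5640
  k=3: S(3,-3) = 14.6578; S(3,-2) = 16.9784; S(3,-1) = 19.6664; S(3,+0) = 22.7800; S(3,+1) = 26.3865; S(3,+2) = 30.5640; S(3,+3) = 35.4028
Terminal payoffs V(N, j) = max(K - S_T, 0):
  V(3,-3) = 11.542168; V(3,-2) = 9.221562; V(3,-1) = 6.533561; V(3,+0) = 3.420000; V(3,+1) = 0.000000; V(3,+2) = 0.000000; V(3,+3) = 0.000000
Backward induction: V(k, j) = exp(-r*dt) * [p_u * V(k+1, j+1) + p_m * V(k+1, j) + p_d * V(k+1, j-1)]
  V(2,-2) = exp(-r*dt) * [p_u*6.533561 + p_m*9.221562 + p_d*11.542168] = 8.415613
  V(2,-1) = exp(-r*dt) * [p_u*3.420000 + p_m*6.533561 + p_d*9.221562] = 5.728639
  V(2,+0) = exp(-r*dt) * [p_u*0.000000 + p_m*3.420000 + p_d*6.533561] = 2.663539
  V(2,+1) = exp(-r*dt) * [p_u*0.000000 + p_m*0.000000 + p_d*3.420000] = 0.237772
  V(2,+2) = exp(-r*dt) * [p_u*0.000000 + p_m*0.000000 + p_d*0.000000] = 0.000000
  V(1,-1) = exp(-r*dt) * [p_u*2.663539 + p_m*5.728639 + p_d*8.415613] = 4.960889
  V(1,+0) = exp(-r*dt) * [p_u*0.237772 + p_m*2.663539 + p_d*5.728639] = 2.179177
  V(1,+1) = exp(-r*dt) * [p_u*0.000000 + p_m*0.237772 + p_d*2.663539] = 0.338780
  V(0,+0) = exp(-r*dt) * [p_u*0.338780 + p_m*2.179177 + p_d*4.960889] = 1.838508

Answer: Price = V(0,0) = 1.8385
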